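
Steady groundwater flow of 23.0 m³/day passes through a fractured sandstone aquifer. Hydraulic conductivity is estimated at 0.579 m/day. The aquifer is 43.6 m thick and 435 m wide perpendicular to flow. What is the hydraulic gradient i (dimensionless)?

Cross-sectional area A = 435 × 43.6 = 18966 m².
From Q = K·A·i, i = Q / (K·A) = 23.0 / (0.5790 × 18966) = 0.002094.

0.00209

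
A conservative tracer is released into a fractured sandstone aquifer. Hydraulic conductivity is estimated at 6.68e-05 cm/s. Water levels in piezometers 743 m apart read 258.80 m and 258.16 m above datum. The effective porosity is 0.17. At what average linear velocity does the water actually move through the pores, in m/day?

0.000292

Convert K: 6.68e-05 cm/s × 864 = 0.05772 m/day.
Hydraulic gradient i = (258.80 − 258.16) / 743 = 0.64 / 743 = 0.0008614.
Darcy flux q = K · i = 0.05772 × 0.0008614 = 4.971e-05 m/day.
Seepage velocity v = q / n_e = 4.971e-05 / 0.17 = 0.0002924 m/day.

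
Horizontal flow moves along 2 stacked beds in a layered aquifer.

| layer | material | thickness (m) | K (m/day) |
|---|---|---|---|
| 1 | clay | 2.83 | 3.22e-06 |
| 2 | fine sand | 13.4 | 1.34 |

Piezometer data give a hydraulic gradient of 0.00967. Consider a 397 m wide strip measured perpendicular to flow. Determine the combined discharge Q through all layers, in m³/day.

68.9

Flow is parallel to layering, so each bed carries its own Darcy discharge and the transmissivities add.
Σ(K_i·b_i) = 3.22e-06×2.83 + 1.34×13.4 = 17.96 m²/day.
Hydraulic gradient i = 0.00967.
Q = Σ(K_i·b_i) · W · i = 17.96 × 397 × 0.009670 = 68.93 m³/day.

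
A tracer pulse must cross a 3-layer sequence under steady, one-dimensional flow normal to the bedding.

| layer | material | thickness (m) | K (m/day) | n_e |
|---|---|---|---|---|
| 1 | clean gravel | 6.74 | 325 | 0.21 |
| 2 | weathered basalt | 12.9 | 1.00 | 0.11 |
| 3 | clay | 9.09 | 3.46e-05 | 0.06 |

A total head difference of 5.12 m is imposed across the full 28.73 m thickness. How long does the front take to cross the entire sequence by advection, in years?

475

With flow normal to the layers, continuity requires the same specific discharge q through every layer.
Σ(b_i/K_i) = 6.74/325 + 12.9/1.00 + 9.09/3.46e-05 = 2.627e+05 d.
q = Δh / Σ(b_i/K_i) = 5.12 / 2.627e+05 = 1.949e-05 m/day.
In each layer the seepage velocity is v_i = q/n_i, so the layer transit time is t_i = b_i·n_i / q:
  layer 1 (clean gravel): t_1 = 6.74 × 0.21 / 1.949e-05 = 72630 d
  layer 2 (weathered basalt): t_2 = 12.9 × 0.11 / 1.949e-05 = 72815 d
  layer 3 (clay): t_3 = 9.09 × 0.06 / 1.949e-05 = 27987 d
Total t = Σ t_i = 1.734e+05 days = 474.8 years.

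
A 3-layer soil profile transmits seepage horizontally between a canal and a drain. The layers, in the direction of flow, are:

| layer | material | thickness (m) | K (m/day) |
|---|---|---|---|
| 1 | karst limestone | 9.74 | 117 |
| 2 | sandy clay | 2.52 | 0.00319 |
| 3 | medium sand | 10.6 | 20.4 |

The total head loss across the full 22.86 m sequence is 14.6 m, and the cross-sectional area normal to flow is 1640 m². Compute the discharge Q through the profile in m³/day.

30.3

Flow is perpendicular to layering, so the layers act in series and the equivalent K is the thickness-weighted harmonic mean.
Total thickness L = 9.74 + 2.52 + 10.6 = 22.86 m.
Σ(b_i/K_i) = 9.74/117 + 2.52/0.00319 + 10.6/20.4 = 790.6 d.
K_eq = L / Σ(b_i/K_i) = 22.86 / 790.6 = 0.02892 m/day.
Q = K_eq · A · (Δh/L) = 0.02892 × 1640 × (14.6/22.86) = 30.29 m³/day.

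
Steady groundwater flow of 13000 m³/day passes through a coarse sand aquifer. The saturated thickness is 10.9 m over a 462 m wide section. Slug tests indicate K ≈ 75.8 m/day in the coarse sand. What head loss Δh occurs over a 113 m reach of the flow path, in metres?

3.85

Cross-sectional area A = 462 × 10.9 = 5036 m².
From Q = K·A·i, i = Q / (K·A) = 13000 / (75.80 × 5036) = 0.03406.
Head loss Δh = i · L = 0.03406 × 113 = 3.848 m.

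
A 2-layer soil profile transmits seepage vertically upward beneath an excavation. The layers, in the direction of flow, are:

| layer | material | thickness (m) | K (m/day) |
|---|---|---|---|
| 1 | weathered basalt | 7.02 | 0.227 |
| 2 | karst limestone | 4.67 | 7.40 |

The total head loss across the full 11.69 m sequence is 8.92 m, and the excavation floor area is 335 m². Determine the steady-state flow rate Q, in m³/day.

94.7

Flow is perpendicular to layering, so the layers act in series and the equivalent K is the thickness-weighted harmonic mean.
Total thickness L = 7.02 + 4.67 = 11.69 m.
Σ(b_i/K_i) = 7.02/0.227 + 4.67/7.40 = 31.56 d.
K_eq = L / Σ(b_i/K_i) = 11.69 / 31.56 = 0.3705 m/day.
Q = K_eq · A · (Δh/L) = 0.3705 × 335 × (8.92/11.69) = 94.69 m³/day.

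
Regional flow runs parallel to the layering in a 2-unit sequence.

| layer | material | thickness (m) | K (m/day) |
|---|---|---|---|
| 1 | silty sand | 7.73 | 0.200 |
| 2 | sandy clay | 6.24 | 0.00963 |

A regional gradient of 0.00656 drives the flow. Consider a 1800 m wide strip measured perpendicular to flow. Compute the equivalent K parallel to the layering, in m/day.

Flow is parallel to layering, so each bed carries its own Darcy discharge and the transmissivities add.
Σ(K_i·b_i) = 0.200×7.73 + 0.00963×6.24 = 1.606 m²/day.
Total thickness b = 13.97 m, so K_eq = Σ(K_i·b_i)/b = 0.1150 m/day.

0.115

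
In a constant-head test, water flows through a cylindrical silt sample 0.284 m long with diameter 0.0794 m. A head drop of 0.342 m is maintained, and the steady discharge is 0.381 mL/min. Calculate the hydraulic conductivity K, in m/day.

Cross-sectional area A = π·(d/2)² = π × (0.0794/2)² = 0.004951 m².
Convert discharge: 0.381 mL/min = 6.350e-09 m³/s.
Darcy's law rearranged: K = Q·L / (A·Δh) = 6.350e-09 × 0.284 / (0.004951 × 0.342) = 1.065e-06 m/s = 0.09201 m/day.

0.0920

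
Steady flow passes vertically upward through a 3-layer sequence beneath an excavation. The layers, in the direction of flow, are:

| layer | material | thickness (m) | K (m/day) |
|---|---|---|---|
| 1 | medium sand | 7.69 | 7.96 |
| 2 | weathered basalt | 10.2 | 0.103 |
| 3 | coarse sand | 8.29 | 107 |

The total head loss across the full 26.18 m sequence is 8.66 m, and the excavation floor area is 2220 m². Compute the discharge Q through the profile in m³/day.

192

Flow is perpendicular to layering, so the layers act in series and the equivalent K is the thickness-weighted harmonic mean.
Total thickness L = 7.69 + 10.2 + 8.29 = 26.18 m.
Σ(b_i/K_i) = 7.69/7.96 + 10.2/0.103 + 8.29/107 = 100.1 d.
K_eq = L / Σ(b_i/K_i) = 26.18 / 100.1 = 0.2616 m/day.
Q = K_eq · A · (Δh/L) = 0.2616 × 2220 × (8.66/26.18) = 192.1 m³/day.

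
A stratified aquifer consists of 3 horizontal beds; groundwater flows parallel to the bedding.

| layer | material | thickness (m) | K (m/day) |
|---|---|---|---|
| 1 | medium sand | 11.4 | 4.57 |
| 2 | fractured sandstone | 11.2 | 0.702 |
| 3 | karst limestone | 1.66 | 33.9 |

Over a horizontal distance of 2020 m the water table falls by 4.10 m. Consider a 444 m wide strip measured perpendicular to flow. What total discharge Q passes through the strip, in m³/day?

105

Flow is parallel to layering, so each bed carries its own Darcy discharge and the transmissivities add.
Σ(K_i·b_i) = 4.57×11.4 + 0.702×11.2 + 33.9×1.66 = 116.2 m²/day.
Hydraulic gradient i = Δh / L = 4.10 / 2020 = 0.002030.
Q = Σ(K_i·b_i) · W · i = 116.2 × 444 × 0.002030 = 104.7 m³/day.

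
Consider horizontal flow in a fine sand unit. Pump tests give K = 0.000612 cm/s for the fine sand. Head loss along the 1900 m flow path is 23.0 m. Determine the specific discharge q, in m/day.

0.00640

Convert K: 0.000612 cm/s × 864 = 0.5288 m/day.
Hydraulic gradient i = Δh / L = 23.0 / 1900 = 0.01211.
Specific discharge q = K · i = 0.5288 × 0.01211 = 0.006401 m/day.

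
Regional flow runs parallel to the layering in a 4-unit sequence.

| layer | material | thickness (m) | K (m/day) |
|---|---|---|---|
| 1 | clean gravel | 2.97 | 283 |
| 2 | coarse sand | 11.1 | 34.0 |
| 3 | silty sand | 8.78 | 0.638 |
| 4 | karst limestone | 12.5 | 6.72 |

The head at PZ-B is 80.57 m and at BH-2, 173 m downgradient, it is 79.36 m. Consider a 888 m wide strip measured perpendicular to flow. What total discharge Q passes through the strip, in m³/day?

Flow is parallel to layering, so each bed carries its own Darcy discharge and the transmissivities add.
Σ(K_i·b_i) = 283×2.97 + 34.0×11.1 + 0.638×8.78 + 6.72×12.5 = 1308 m²/day.
Hydraulic gradient i = (80.57 − 79.36) / 173 = 1.21 / 173 = 0.006994.
Q = Σ(K_i·b_i) · W · i = 1308 × 888 × 0.006994 = 8121 m³/day.

8120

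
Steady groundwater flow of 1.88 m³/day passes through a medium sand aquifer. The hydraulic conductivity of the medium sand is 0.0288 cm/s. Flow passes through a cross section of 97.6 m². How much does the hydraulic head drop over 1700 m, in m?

Convert K: 0.0288 cm/s × 864 = 24.88 m/day.
From Q = K·A·i, i = Q / (K·A) = 1.88 / (24.88 × 97.60) = 0.0007741.
Head loss Δh = i · L = 0.0007741 × 1700 = 1.316 m.

1.32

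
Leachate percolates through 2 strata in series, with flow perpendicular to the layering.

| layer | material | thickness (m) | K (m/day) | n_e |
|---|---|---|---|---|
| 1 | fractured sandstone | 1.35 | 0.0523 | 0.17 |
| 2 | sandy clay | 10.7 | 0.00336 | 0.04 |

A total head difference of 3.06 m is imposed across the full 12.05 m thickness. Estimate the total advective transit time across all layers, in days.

With flow normal to the layers, continuity requires the same specific discharge q through every layer.
Σ(b_i/K_i) = 1.35/0.0523 + 10.7/0.00336 = 3210 d.
q = Δh / Σ(b_i/K_i) = 3.06 / 3210 = 0.0009532 m/day.
In each layer the seepage velocity is v_i = q/n_i, so the layer transit time is t_i = b_i·n_i / q:
  layer 1 (fractured sandstone): t_1 = 1.35 × 0.17 / 0.0009532 = 240.8 d
  layer 2 (sandy clay): t_2 = 10.7 × 0.04 / 0.0009532 = 449.0 d
Total t = Σ t_i = 689.8 days.

690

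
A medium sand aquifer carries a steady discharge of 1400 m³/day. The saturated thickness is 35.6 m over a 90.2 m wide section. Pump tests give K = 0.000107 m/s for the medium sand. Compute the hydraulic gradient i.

Convert K: 0.000107 m/s × 86400 = 9.245 m/day.
Cross-sectional area A = 90.2 × 35.6 = 3211 m².
From Q = K·A·i, i = Q / (K·A) = 1400 / (9.245 × 3211) = 0.04716.

0.0472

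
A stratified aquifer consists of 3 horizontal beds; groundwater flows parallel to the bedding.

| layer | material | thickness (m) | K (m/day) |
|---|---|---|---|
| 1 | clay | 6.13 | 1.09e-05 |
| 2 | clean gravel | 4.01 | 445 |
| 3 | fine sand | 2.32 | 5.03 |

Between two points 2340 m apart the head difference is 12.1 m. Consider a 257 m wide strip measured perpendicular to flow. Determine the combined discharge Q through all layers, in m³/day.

Flow is parallel to layering, so each bed carries its own Darcy discharge and the transmissivities add.
Σ(K_i·b_i) = 1.09e-05×6.13 + 445×4.01 + 5.03×2.32 = 1796 m²/day.
Hydraulic gradient i = Δh / L = 12.1 / 2340 = 0.005171.
Q = Σ(K_i·b_i) · W · i = 1796 × 257 × 0.005171 = 2387 m³/day.

2390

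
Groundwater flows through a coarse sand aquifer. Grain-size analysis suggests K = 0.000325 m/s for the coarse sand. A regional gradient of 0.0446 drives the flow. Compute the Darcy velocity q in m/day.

Convert K: 0.000325 m/s × 86400 = 28.08 m/day.
Hydraulic gradient i = 0.0446.
Specific discharge q = K · i = 28.08 × 0.04460 = 1.252 m/day.

1.25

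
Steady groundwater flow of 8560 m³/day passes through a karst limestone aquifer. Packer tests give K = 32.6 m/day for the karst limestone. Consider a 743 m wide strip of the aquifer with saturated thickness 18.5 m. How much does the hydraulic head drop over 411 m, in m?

Cross-sectional area A = 743 × 18.5 = 13746 m².
From Q = K·A·i, i = Q / (K·A) = 8560 / (32.60 × 13746) = 0.01910.
Head loss Δh = i · L = 0.01910 × 411 = 7.851 m.

7.85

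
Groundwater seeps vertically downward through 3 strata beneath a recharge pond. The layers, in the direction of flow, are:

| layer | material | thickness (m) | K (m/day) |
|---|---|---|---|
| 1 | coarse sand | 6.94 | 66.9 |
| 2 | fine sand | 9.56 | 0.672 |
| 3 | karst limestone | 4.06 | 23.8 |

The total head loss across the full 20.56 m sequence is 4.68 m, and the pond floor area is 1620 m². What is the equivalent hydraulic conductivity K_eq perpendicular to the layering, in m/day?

Flow is perpendicular to layering, so the layers act in series and the equivalent K is the thickness-weighted harmonic mean.
Total thickness L = 6.94 + 9.56 + 4.06 = 20.56 m.
Σ(b_i/K_i) = 6.94/66.9 + 9.56/0.672 + 4.06/23.8 = 14.50 d.
K_eq = L / Σ(b_i/K_i) = 20.56 / 14.50 = 1.418 m/day.

1.42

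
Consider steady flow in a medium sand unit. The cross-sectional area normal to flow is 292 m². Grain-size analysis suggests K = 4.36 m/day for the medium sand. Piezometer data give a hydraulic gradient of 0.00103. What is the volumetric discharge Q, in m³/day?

1.31

Hydraulic gradient i = 0.00103.
Darcy's law: Q = K · A · i = 4.360 × 292.0 × 0.001030 = 1.311 m³/day.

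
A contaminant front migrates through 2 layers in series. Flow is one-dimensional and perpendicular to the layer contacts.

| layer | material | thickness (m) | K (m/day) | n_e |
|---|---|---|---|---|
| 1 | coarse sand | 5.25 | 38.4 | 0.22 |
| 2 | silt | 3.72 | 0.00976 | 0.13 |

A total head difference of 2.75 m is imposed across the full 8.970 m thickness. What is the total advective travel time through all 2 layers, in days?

With flow normal to the layers, continuity requires the same specific discharge q through every layer.
Σ(b_i/K_i) = 5.25/38.4 + 3.72/0.00976 = 381.3 d.
q = Δh / Σ(b_i/K_i) = 2.75 / 381.3 = 0.007212 m/day.
In each layer the seepage velocity is v_i = q/n_i, so the layer transit time is t_i = b_i·n_i / q:
  layer 1 (coarse sand): t_1 = 5.25 × 0.22 / 0.007212 = 160.1 d
  layer 2 (silt): t_2 = 3.72 × 0.13 / 0.007212 = 67.05 d
Total t = Σ t_i = 227.2 days.

227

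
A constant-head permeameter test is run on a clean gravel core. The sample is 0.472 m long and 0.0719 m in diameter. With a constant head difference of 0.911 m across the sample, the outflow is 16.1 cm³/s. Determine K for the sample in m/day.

Cross-sectional area A = π·(d/2)² = π × (0.0719/2)² = 0.004060 m².
Convert discharge: 16.1 cm³/s = 1.610e-05 m³/s.
Darcy's law rearranged: K = Q·L / (A·Δh) = 1.610e-05 × 0.472 / (0.004060 × 0.911) = 0.002054 m/s = 177.5 m/day.

178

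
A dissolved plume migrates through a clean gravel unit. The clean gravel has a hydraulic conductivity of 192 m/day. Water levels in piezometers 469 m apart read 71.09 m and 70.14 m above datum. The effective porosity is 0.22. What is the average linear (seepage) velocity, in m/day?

Hydraulic gradient i = (71.09 − 70.14) / 469 = 0.95 / 469 = 0.002026.
Darcy flux q = K · i = 192.0 × 0.002026 = 0.3889 m/day.
Seepage velocity v = q / n_e = 0.3889 / 0.22 = 1.768 m/day.

1.77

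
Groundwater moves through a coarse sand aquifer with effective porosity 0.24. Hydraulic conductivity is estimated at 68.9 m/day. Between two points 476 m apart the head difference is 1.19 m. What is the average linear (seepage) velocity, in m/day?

Hydraulic gradient i = Δh / L = 1.19 / 476 = 0.002500.
Darcy flux q = K · i = 68.90 × 0.002500 = 0.1723 m/day.
Seepage velocity v = q / n_e = 0.1723 / 0.24 = 0.7177 m/day.

0.718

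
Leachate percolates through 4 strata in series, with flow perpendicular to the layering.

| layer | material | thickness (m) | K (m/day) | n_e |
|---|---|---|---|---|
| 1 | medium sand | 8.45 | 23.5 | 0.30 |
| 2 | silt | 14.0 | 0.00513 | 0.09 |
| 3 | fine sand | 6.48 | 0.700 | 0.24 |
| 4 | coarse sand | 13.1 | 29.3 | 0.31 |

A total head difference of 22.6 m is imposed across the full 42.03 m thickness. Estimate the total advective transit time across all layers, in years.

With flow normal to the layers, continuity requires the same specific discharge q through every layer.
Σ(b_i/K_i) = 8.45/23.5 + 14.0/0.00513 + 6.48/0.700 + 13.1/29.3 = 2739 d.
q = Δh / Σ(b_i/K_i) = 22.6 / 2739 = 0.008251 m/day.
In each layer the seepage velocity is v_i = q/n_i, so the layer transit time is t_i = b_i·n_i / q:
  layer 1 (medium sand): t_1 = 8.45 × 0.30 / 0.008251 = 307.2 d
  layer 2 (silt): t_2 = 14.0 × 0.09 / 0.008251 = 152.7 d
  layer 3 (fine sand): t_3 = 6.48 × 0.24 / 0.008251 = 188.5 d
  layer 4 (coarse sand): t_4 = 13.1 × 0.31 / 0.008251 = 492.2 d
Total t = Σ t_i = 1141 days = 3.123 years.

3.12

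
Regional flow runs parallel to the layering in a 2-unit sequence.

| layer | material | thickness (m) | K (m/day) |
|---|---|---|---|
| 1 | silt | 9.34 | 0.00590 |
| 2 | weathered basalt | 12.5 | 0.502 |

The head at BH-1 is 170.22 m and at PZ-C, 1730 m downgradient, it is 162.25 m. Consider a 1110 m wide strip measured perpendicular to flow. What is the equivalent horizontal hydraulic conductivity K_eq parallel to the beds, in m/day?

Flow is parallel to layering, so each bed carries its own Darcy discharge and the transmissivities add.
Σ(K_i·b_i) = 0.00590×9.34 + 0.502×12.5 = 6.330 m²/day.
Total thickness b = 21.84 m, so K_eq = Σ(K_i·b_i)/b = 0.2898 m/day.

0.290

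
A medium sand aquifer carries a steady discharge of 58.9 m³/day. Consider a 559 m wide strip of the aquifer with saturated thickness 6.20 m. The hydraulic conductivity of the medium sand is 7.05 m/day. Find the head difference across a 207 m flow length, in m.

Cross-sectional area A = 559 × 6.20 = 3466 m².
From Q = K·A·i, i = Q / (K·A) = 58.9 / (7.050 × 3466) = 0.002411.
Head loss Δh = i · L = 0.002411 × 207 = 0.4990 m.

0.499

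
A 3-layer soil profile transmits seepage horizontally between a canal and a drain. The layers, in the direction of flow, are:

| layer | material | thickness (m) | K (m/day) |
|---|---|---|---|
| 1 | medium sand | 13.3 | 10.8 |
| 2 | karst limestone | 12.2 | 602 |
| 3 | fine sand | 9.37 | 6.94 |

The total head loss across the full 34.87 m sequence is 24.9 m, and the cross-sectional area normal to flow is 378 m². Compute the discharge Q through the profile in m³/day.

3620

Flow is perpendicular to layering, so the layers act in series and the equivalent K is the thickness-weighted harmonic mean.
Total thickness L = 13.3 + 12.2 + 9.37 = 34.87 m.
Σ(b_i/K_i) = 13.3/10.8 + 12.2/602 + 9.37/6.94 = 2.602 d.
K_eq = L / Σ(b_i/K_i) = 34.87 / 2.602 = 13.40 m/day.
Q = K_eq · A · (Δh/L) = 13.40 × 378 × (24.9/34.87) = 3617 m³/day.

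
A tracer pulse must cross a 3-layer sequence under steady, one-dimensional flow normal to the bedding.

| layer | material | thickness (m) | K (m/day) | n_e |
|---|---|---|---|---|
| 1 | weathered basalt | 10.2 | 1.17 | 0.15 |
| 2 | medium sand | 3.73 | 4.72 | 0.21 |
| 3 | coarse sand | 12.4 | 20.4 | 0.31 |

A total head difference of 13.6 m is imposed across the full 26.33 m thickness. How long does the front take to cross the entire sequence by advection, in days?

4.58

With flow normal to the layers, continuity requires the same specific discharge q through every layer.
Σ(b_i/K_i) = 10.2/1.17 + 3.73/4.72 + 12.4/20.4 = 10.12 d.
q = Δh / Σ(b_i/K_i) = 13.6 / 10.12 = 1.344 m/day.
In each layer the seepage velocity is v_i = q/n_i, so the layer transit time is t_i = b_i·n_i / q:
  layer 1 (weathered basalt): t_1 = 10.2 × 0.15 / 1.344 = 1.138 d
  layer 2 (medium sand): t_2 = 3.73 × 0.21 / 1.344 = 0.5826 d
  layer 3 (coarse sand): t_3 = 12.4 × 0.31 / 1.344 = 2.859 d
Total t = Σ t_i = 4.580 days.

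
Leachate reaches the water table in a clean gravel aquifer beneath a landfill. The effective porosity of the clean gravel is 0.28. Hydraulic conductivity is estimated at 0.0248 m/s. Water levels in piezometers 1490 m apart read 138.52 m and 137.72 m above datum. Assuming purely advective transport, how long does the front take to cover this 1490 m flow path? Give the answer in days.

Convert K: 0.0248 m/s × 86400 = 2143 m/day.
Hydraulic gradient i = (138.52 − 137.72) / 1490 = 0.8 / 1490 = 0.0005369.
Darcy flux q = K · i = 2143 × 0.0005369 = 1.150 m/day.
Seepage velocity v = q / n_e = 1.150 / 0.28 = 4.109 m/day.
Travel time t = L / v = 1490 / 4.109 = 362.6 days.

363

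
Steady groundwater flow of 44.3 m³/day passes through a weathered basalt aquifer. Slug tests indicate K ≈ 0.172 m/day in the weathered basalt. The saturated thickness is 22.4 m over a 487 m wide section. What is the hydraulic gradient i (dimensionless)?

0.0236

Cross-sectional area A = 487 × 22.4 = 10909 m².
From Q = K·A·i, i = Q / (K·A) = 44.3 / (0.1720 × 10909) = 0.02361.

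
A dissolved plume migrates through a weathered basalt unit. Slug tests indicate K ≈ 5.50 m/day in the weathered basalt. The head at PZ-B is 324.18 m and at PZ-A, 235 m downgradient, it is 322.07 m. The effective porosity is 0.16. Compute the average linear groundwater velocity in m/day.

0.309

Hydraulic gradient i = (324.18 − 322.07) / 235 = 2.11 / 235 = 0.008979.
Darcy flux q = K · i = 5.500 × 0.008979 = 0.04938 m/day.
Seepage velocity v = q / n_e = 0.04938 / 0.16 = 0.3086 m/day.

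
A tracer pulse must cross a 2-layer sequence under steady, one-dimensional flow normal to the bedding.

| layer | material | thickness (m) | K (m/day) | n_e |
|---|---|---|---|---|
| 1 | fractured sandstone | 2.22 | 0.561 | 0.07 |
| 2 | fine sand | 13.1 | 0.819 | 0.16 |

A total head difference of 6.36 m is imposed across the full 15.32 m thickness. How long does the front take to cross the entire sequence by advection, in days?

7.06

With flow normal to the layers, continuity requires the same specific discharge q through every layer.
Σ(b_i/K_i) = 2.22/0.561 + 13.1/0.819 = 19.95 d.
q = Δh / Σ(b_i/K_i) = 6.36 / 19.95 = 0.3188 m/day.
In each layer the seepage velocity is v_i = q/n_i, so the layer transit time is t_i = b_i·n_i / q:
  layer 1 (fractured sandstone): t_1 = 2.22 × 0.07 / 0.3188 = 0.4875 d
  layer 2 (fine sand): t_2 = 13.1 × 0.16 / 0.3188 = 6.575 d
Total t = Σ t_i = 7.063 days.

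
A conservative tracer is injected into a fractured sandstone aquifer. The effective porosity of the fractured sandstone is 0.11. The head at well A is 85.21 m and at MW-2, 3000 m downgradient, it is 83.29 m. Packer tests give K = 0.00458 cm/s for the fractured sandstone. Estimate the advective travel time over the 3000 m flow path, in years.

Convert K: 0.00458 cm/s × 864 = 3.957 m/day.
Hydraulic gradient i = (85.21 − 83.29) / 3000 = 1.92 / 3000 = 0.0006400.
Darcy flux q = K · i = 3.957 × 0.0006400 = 0.002533 m/day.
Seepage velocity v = q / n_e = 0.002533 / 0.11 = 0.02302 m/day.
Travel time t = L / v = 3000 / 0.02302 = 1.303e+05 days = 356.8 years.

357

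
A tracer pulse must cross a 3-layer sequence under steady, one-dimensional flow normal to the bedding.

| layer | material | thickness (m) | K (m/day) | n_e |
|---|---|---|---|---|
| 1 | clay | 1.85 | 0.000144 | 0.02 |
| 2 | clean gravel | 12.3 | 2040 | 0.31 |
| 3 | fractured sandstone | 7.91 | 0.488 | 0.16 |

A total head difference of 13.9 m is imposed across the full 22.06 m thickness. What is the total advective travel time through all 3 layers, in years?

13.0

With flow normal to the layers, continuity requires the same specific discharge q through every layer.
Σ(b_i/K_i) = 1.85/0.000144 + 12.3/2040 + 7.91/0.488 = 12863 d.
q = Δh / Σ(b_i/K_i) = 13.9 / 12863 = 0.001081 m/day.
In each layer the seepage velocity is v_i = q/n_i, so the layer transit time is t_i = b_i·n_i / q:
  layer 1 (clay): t_1 = 1.85 × 0.02 / 0.001081 = 34.24 d
  layer 2 (clean gravel): t_2 = 12.3 × 0.31 / 0.001081 = 3529 d
  layer 3 (fractured sandstone): t_3 = 7.91 × 0.16 / 0.001081 = 1171 d
Total t = Σ t_i = 4734 days = 12.96 years.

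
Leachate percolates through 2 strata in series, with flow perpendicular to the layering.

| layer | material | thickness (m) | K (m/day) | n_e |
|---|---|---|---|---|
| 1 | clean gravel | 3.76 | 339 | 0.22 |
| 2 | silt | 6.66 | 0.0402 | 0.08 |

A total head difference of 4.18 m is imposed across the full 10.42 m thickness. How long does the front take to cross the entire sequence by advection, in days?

With flow normal to the layers, continuity requires the same specific discharge q through every layer.
Σ(b_i/K_i) = 3.76/339 + 6.66/0.0402 = 165.7 d.
q = Δh / Σ(b_i/K_i) = 4.18 / 165.7 = 0.02523 m/day.
In each layer the seepage velocity is v_i = q/n_i, so the layer transit time is t_i = b_i·n_i / q:
  layer 1 (clean gravel): t_1 = 3.76 × 0.22 / 0.02523 = 32.79 d
  layer 2 (silt): t_2 = 6.66 × 0.08 / 0.02523 = 21.12 d
Total t = Σ t_i = 53.91 days.

53.9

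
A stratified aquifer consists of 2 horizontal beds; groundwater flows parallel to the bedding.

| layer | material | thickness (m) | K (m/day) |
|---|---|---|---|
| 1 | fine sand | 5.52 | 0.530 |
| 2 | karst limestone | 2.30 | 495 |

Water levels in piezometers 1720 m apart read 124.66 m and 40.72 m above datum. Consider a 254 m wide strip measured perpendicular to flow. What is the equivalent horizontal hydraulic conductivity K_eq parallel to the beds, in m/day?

146

Flow is parallel to layering, so each bed carries its own Darcy discharge and the transmissivities add.
Σ(K_i·b_i) = 0.530×5.52 + 495×2.30 = 1141 m²/day.
Total thickness b = 7.820 m, so K_eq = Σ(K_i·b_i)/b = 146.0 m/day.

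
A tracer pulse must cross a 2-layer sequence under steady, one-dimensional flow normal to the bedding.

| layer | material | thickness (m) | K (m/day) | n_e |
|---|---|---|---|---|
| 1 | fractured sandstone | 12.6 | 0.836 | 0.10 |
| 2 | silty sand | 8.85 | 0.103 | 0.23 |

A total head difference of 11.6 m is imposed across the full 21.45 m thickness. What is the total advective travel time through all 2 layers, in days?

With flow normal to the layers, continuity requires the same specific discharge q through every layer.
Σ(b_i/K_i) = 12.6/0.836 + 8.85/0.103 = 101.0 d.
q = Δh / Σ(b_i/K_i) = 11.6 / 101.0 = 0.1149 m/day.
In each layer the seepage velocity is v_i = q/n_i, so the layer transit time is t_i = b_i·n_i / q:
  layer 1 (fractured sandstone): t_1 = 12.6 × 0.10 / 0.1149 = 10.97 d
  layer 2 (silty sand): t_2 = 8.85 × 0.23 / 0.1149 = 17.72 d
Total t = Σ t_i = 28.69 days.

28.7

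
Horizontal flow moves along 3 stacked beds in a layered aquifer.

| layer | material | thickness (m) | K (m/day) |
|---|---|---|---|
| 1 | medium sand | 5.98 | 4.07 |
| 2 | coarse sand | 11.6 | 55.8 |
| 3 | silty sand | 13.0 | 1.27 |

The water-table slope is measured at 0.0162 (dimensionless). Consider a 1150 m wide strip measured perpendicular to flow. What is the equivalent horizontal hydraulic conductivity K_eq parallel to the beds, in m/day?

Flow is parallel to layering, so each bed carries its own Darcy discharge and the transmissivities add.
Σ(K_i·b_i) = 4.07×5.98 + 55.8×11.6 + 1.27×13.0 = 688.1 m²/day.
Total thickness b = 30.58 m, so K_eq = Σ(K_i·b_i)/b = 22.50 m/day.

22.5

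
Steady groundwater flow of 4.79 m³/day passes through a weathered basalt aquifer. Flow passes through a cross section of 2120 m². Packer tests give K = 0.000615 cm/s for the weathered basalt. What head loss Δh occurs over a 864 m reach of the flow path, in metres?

Convert K: 0.000615 cm/s × 864 = 0.5314 m/day.
From Q = K·A·i, i = Q / (K·A) = 4.79 / (0.5314 × 2120) = 0.004252.
Head loss Δh = i · L = 0.004252 × 864 = 3.674 m.

3.67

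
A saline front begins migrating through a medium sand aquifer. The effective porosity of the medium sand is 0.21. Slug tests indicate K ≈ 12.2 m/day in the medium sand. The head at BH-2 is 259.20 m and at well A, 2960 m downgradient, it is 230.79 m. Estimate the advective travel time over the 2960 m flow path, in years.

14.5

Hydraulic gradient i = (259.20 − 230.79) / 2960 = 28.41 / 2960 = 0.009598.
Darcy flux q = K · i = 12.20 × 0.009598 = 0.1171 m/day.
Seepage velocity v = q / n_e = 0.1171 / 0.21 = 0.5576 m/day.
Travel time t = L / v = 2960 / 0.5576 = 5308 days = 14.53 years.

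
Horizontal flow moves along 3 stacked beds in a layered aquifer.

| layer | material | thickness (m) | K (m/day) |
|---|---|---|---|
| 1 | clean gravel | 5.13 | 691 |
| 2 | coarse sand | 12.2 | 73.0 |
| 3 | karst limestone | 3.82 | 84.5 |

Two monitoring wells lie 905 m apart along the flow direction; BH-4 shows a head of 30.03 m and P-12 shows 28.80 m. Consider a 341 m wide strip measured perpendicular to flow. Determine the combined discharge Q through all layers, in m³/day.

2210

Flow is parallel to layering, so each bed carries its own Darcy discharge and the transmissivities add.
Σ(K_i·b_i) = 691×5.13 + 73.0×12.2 + 84.5×3.82 = 4758 m²/day.
Hydraulic gradient i = (30.03 − 28.80) / 905 = 1.23 / 905 = 0.001359.
Q = Σ(K_i·b_i) · W · i = 4758 × 341 × 0.001359 = 2205 m³/day.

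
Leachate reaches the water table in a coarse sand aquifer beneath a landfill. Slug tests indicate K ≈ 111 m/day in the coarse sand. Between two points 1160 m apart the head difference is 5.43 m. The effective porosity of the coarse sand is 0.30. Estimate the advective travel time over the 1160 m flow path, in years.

1.83

Hydraulic gradient i = Δh / L = 5.43 / 1160 = 0.004681.
Darcy flux q = K · i = 111.0 × 0.004681 = 0.5196 m/day.
Seepage velocity v = q / n_e = 0.5196 / 0.30 = 1.732 m/day.
Travel time t = L / v = 1160 / 1.732 = 669.8 days = 1.834 years.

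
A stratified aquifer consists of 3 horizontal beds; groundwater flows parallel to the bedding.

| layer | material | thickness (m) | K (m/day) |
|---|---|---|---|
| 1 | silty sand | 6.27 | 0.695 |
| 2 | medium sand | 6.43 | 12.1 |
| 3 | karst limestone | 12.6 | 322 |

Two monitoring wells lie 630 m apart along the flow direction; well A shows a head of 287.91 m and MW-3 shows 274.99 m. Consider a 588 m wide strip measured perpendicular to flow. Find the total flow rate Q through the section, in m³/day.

Flow is parallel to layering, so each bed carries its own Darcy discharge and the transmissivities add.
Σ(K_i·b_i) = 0.695×6.27 + 12.1×6.43 + 322×12.6 = 4139 m²/day.
Hydraulic gradient i = (287.91 − 274.99) / 630 = 12.92 / 630 = 0.02051.
Q = Σ(K_i·b_i) · W · i = 4139 × 588 × 0.02051 = 49915 m³/day.

49900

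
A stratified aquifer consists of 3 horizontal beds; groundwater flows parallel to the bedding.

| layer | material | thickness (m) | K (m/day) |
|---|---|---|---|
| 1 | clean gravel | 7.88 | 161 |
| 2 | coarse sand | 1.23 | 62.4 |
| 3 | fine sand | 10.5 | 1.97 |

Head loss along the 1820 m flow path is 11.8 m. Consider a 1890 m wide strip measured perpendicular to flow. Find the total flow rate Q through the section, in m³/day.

16700

Flow is parallel to layering, so each bed carries its own Darcy discharge and the transmissivities add.
Σ(K_i·b_i) = 161×7.88 + 62.4×1.23 + 1.97×10.5 = 1366 m²/day.
Hydraulic gradient i = Δh / L = 11.8 / 1820 = 0.006484.
Q = Σ(K_i·b_i) · W · i = 1366 × 1890 × 0.006484 = 16740 m³/day.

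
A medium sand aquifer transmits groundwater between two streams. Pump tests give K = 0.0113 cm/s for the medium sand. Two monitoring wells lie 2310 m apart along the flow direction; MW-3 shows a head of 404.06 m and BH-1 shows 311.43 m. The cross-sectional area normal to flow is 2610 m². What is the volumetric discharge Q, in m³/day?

Convert K: 0.0113 cm/s × 864 = 9.763 m/day.
Hydraulic gradient i = (404.06 − 311.43) / 2310 = 92.63 / 2310 = 0.04010.
Darcy's law: Q = K · A · i = 9.763 × 2610 × 0.04010 = 1022 m³/day.

1020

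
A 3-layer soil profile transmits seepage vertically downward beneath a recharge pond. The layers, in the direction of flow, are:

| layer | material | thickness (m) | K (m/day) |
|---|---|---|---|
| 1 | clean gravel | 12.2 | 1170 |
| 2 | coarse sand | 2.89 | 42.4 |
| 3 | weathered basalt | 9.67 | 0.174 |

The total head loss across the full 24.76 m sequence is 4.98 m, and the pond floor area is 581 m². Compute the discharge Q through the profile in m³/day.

Flow is perpendicular to layering, so the layers act in series and the equivalent K is the thickness-weighted harmonic mean.
Total thickness L = 12.2 + 2.89 + 9.67 = 24.76 m.
Σ(b_i/K_i) = 12.2/1170 + 2.89/42.4 + 9.67/0.174 = 55.65 d.
K_eq = L / Σ(b_i/K_i) = 24.76 / 55.65 = 0.4449 m/day.
Q = K_eq · A · (Δh/L) = 0.4449 × 581 × (4.98/24.76) = 51.99 m³/day.

52.0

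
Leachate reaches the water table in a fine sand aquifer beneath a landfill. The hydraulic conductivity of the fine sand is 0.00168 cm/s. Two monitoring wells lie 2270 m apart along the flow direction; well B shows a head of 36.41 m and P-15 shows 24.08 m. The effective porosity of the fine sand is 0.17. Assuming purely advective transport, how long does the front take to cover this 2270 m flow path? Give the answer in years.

134

Convert K: 0.00168 cm/s × 864 = 1.452 m/day.
Hydraulic gradient i = (36.41 − 24.08) / 2270 = 12.33 / 2270 = 0.005432.
Darcy flux q = K · i = 1.452 × 0.005432 = 0.007884 m/day.
Seepage velocity v = q / n_e = 0.007884 / 0.17 = 0.04638 m/day.
Travel time t = L / v = 2270 / 0.04638 = 48946 days = 134.0 years.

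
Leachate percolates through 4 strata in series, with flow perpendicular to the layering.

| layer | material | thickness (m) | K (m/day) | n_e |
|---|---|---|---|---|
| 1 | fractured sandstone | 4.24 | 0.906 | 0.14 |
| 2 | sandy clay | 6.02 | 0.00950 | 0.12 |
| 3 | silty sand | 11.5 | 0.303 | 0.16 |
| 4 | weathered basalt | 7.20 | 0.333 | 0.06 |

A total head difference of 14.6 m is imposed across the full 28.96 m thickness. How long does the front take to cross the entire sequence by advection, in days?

172

With flow normal to the layers, continuity requires the same specific discharge q through every layer.
Σ(b_i/K_i) = 4.24/0.906 + 6.02/0.00950 + 11.5/0.303 + 7.20/0.333 = 697.9 d.
q = Δh / Σ(b_i/K_i) = 14.6 / 697.9 = 0.02092 m/day.
In each layer the seepage velocity is v_i = q/n_i, so the layer transit time is t_i = b_i·n_i / q:
  layer 1 (fractured sandstone): t_1 = 4.24 × 0.14 / 0.02092 = 28.38 d
  layer 2 (sandy clay): t_2 = 6.02 × 0.12 / 0.02092 = 34.53 d
  layer 3 (silty sand): t_3 = 11.5 × 0.16 / 0.02092 = 87.96 d
  layer 4 (weathered basalt): t_4 = 7.20 × 0.06 / 0.02092 = 20.65 d
Total t = Σ t_i = 171.5 days.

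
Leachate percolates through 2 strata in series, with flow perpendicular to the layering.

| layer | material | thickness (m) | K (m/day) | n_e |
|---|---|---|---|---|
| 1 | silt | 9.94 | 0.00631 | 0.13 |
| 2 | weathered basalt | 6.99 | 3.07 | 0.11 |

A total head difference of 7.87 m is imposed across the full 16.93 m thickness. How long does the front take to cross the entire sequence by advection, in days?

With flow normal to the layers, continuity requires the same specific discharge q through every layer.
Σ(b_i/K_i) = 9.94/0.00631 + 6.99/3.07 = 1578 d.
q = Δh / Σ(b_i/K_i) = 7.87 / 1578 = 0.004989 m/day.
In each layer the seepage velocity is v_i = q/n_i, so the layer transit time is t_i = b_i·n_i / q:
  layer 1 (silt): t_1 = 9.94 × 0.13 / 0.004989 = 259.0 d
  layer 2 (weathered basalt): t_2 = 6.99 × 0.11 / 0.004989 = 154.1 d
Total t = Σ t_i = 413.2 days.

413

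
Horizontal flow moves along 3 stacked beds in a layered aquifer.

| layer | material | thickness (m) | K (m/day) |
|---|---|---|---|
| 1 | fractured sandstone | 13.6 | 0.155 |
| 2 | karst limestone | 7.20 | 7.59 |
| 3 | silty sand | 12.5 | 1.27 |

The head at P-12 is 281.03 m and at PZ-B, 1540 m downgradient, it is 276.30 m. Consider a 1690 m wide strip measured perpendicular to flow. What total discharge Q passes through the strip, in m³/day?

Flow is parallel to layering, so each bed carries its own Darcy discharge and the transmissivities add.
Σ(K_i·b_i) = 0.155×13.6 + 7.59×7.20 + 1.27×12.5 = 72.63 m²/day.
Hydraulic gradient i = (281.03 − 276.30) / 1540 = 4.73 / 1540 = 0.003071.
Q = Σ(K_i·b_i) · W · i = 72.63 × 1690 × 0.003071 = 377.0 m³/day.

377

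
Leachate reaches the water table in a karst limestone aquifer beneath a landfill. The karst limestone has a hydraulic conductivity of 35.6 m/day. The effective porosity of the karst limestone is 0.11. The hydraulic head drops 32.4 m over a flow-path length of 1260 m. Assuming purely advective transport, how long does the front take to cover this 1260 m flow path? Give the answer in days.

151

Hydraulic gradient i = Δh / L = 32.4 / 1260 = 0.02571.
Darcy flux q = K · i = 35.60 × 0.02571 = 0.9154 m/day.
Seepage velocity v = q / n_e = 0.9154 / 0.11 = 8.322 m/day.
Travel time t = L / v = 1260 / 8.322 = 151.4 days.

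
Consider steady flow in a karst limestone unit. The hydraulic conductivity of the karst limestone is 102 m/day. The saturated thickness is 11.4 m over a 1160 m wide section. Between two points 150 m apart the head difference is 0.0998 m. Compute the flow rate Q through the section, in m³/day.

Cross-sectional area A = 1160 × 11.4 = 13224 m².
Hydraulic gradient i = Δh / L = 0.0998 / 150 = 0.0006653.
Darcy's law: Q = K · A · i = 102.0 × 13224 × 0.0006653 = 897.4 m³/day.

897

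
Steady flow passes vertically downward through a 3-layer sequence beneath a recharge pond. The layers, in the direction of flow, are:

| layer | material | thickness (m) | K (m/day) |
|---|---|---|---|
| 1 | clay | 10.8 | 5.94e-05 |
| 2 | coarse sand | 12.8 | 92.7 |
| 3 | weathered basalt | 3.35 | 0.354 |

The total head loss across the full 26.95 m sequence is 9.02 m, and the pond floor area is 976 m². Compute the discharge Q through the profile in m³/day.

Flow is perpendicular to layering, so the layers act in series and the equivalent K is the thickness-weighted harmonic mean.
Total thickness L = 10.8 + 12.8 + 3.35 = 26.95 m.
Σ(b_i/K_i) = 10.8/5.94e-05 + 12.8/92.7 + 3.35/0.354 = 1.818e+05 d.
K_eq = L / Σ(b_i/K_i) = 26.95 / 1.818e+05 = 0.0001482 m/day.
Q = K_eq · A · (Δh/L) = 0.0001482 × 976 × (9.02/26.95) = 0.04842 m³/day.

0.0484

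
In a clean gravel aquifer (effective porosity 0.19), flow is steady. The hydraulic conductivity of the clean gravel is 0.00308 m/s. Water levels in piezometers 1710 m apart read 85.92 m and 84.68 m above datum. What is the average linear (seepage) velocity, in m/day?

1.02

Convert K: 0.00308 m/s × 86400 = 266.1 m/day.
Hydraulic gradient i = (85.92 − 84.68) / 1710 = 1.24 / 1710 = 0.0007251.
Darcy flux q = K · i = 266.1 × 0.0007251 = 0.1930 m/day.
Seepage velocity v = q / n_e = 0.1930 / 0.19 = 1.016 m/day.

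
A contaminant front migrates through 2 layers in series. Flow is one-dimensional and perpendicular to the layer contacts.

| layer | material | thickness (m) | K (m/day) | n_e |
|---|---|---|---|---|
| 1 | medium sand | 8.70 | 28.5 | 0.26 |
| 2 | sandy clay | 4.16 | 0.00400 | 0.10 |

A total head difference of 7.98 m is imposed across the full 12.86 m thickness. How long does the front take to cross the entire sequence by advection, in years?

With flow normal to the layers, continuity requires the same specific discharge q through every layer.
Σ(b_i/K_i) = 8.70/28.5 + 4.16/0.00400 = 1040 d.
q = Δh / Σ(b_i/K_i) = 7.98 / 1040 = 0.007671 m/day.
In each layer the seepage velocity is v_i = q/n_i, so the layer transit time is t_i = b_i·n_i / q:
  layer 1 (medium sand): t_1 = 8.70 × 0.26 / 0.007671 = 294.9 d
  layer 2 (sandy clay): t_2 = 4.16 × 0.10 / 0.007671 = 54.23 d
Total t = Σ t_i = 349.1 days = 0.9558 years.

0.956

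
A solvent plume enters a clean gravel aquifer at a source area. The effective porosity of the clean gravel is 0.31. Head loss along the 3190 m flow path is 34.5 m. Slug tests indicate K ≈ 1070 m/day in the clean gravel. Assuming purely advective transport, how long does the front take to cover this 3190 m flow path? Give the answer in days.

Hydraulic gradient i = Δh / L = 34.5 / 3190 = 0.01082.
Darcy flux q = K · i = 1070 × 0.01082 = 11.57 m/day.
Seepage velocity v = q / n_e = 11.57 / 0.31 = 37.33 m/day.
Travel time t = L / v = 3190 / 37.33 = 85.46 days.

85.5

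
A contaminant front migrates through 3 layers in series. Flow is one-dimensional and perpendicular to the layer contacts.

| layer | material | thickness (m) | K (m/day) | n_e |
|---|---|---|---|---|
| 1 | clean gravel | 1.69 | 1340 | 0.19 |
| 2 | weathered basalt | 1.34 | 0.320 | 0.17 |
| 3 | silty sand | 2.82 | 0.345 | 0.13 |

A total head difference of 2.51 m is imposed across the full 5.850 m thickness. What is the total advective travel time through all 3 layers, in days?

With flow normal to the layers, continuity requires the same specific discharge q through every layer.
Σ(b_i/K_i) = 1.69/1340 + 1.34/0.320 + 2.82/0.345 = 12.36 d.
q = Δh / Σ(b_i/K_i) = 2.51 / 12.36 = 0.2030 m/day.
In each layer the seepage velocity is v_i = q/n_i, so the layer transit time is t_i = b_i·n_i / q:
  layer 1 (clean gravel): t_1 = 1.69 × 0.19 / 0.2030 = 1.582 d
  layer 2 (weathered basalt): t_2 = 1.34 × 0.17 / 0.2030 = 1.122 d
  layer 3 (silty sand): t_3 = 2.82 × 0.13 / 0.2030 = 1.806 d
Total t = Σ t_i = 4.509 days.

4.51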